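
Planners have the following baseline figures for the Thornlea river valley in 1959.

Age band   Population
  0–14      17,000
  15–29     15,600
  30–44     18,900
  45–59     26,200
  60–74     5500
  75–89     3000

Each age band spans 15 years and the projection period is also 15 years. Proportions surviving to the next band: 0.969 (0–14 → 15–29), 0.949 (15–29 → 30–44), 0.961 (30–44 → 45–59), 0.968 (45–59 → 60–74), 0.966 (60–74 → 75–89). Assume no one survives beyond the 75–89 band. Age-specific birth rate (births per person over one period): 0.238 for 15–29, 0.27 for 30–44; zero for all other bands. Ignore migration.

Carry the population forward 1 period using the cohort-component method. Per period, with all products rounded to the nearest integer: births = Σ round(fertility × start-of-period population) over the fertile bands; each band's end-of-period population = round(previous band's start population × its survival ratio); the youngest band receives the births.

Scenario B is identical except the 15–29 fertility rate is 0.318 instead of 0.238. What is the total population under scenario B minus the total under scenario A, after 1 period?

Period 1:
Births: 15600 × 0.238 = 3713  |  18900 × 0.27 = 5103 → total 8816
15–29: 17000 × 0.969 = 16473
30–44: 15600 × 0.949 = 14804
45–59: 18900 × 0.961 = 18163
60–74: 26200 × 0.968 = 25362
75–89: 5500 × 0.966 = 5313
Giving 8816 / 16473 / 14804 / 18163 / 25362 / 5313.
Scenario A total after 1 period: 88931
Scenario B projection —
Period 1:
Births: 15600 × 0.318 = 4961  |  18900 × 0.27 = 5103 → total 10064
15–29: 17000 × 0.969 = 16473
30–44: 15600 × 0.949 = 14804
45–59: 18900 × 0.961 = 18163
60–74: 26200 × 0.968 = 25362
75–89: 5500 × 0.966 = 5313
Giving 10064 / 16473 / 14804 / 18163 / 25362 / 5313.
Scenario B total after 1 period: 90179
Difference B − A = 90179 − 88931 = 1248

1248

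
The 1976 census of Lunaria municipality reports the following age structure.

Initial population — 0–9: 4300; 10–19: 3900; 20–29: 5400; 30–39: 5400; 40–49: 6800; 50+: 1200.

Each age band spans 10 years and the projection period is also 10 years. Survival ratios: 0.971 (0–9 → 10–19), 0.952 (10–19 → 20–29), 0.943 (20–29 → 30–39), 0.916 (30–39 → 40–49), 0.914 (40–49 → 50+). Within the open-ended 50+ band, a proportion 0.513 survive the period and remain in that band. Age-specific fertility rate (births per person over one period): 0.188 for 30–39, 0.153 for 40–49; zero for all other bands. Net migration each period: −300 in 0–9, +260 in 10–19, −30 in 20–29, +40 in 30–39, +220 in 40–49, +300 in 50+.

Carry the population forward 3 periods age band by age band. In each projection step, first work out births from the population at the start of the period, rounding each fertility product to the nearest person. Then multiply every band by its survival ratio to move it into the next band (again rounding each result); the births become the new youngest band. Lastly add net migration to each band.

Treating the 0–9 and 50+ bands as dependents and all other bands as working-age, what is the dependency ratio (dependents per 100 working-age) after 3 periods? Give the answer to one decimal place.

94.7

[period 1]
Births: 5400 × 0.188 = 1015 ; 6800 × 0.153 = 1040 → 2055
10–19: 4300 × 0.971 = 4175
20–29: 3900 × 0.952 = 3713
30–39: 5400 × 0.943 = 5092
40–49: 5400 × 0.916 = 4946
50+: 6800 × 0.914 + 1200 × 0.513 = 6215 + 616 = 6831
Net migration: 0–9 − 300 → 1755; 10–19 + 260 → 4435; 20–29 − 30 → 3683; 30–39 + 40 → 5132; 40–49 + 220 → 5166; 50+ + 300 → 7131
Population now: 0–9=1755, 10–19=4435, 20–29=3683, 30–39=5132, 40–49=5166, 50+=7131
[period 2]
Births: 5132 × 0.188 = 965 ; 5166 × 0.153 = 790 → 1755
10–19: 1755 × 0.971 = 1704
20–29: 4435 × 0.952 = 4222
30–39: 3683 × 0.943 = 3473
40–49: 5132 × 0.916 = 4701
50+: 5166 × 0.914 + 7131 × 0.513 = 4722 + 3658 = 8380
Net migration: 0–9 − 300 → 1455; 10–19 + 260 → 1964; 20–29 − 30 → 4192; 30–39 + 40 → 3513; 40–49 + 220 → 4921; 50+ + 300 → 8680
Population now: 0–9=1455, 10–19=1964, 20–29=4192, 30–39=3513, 40–49=4921, 50+=8680
[period 3]
Births: 3513 × 0.188 = 660 ; 4921 × 0.153 = 753 → 1413
10–19: 1455 × 0.971 = 1413
20–29: 1964 × 0.952 = 1870
30–39: 4192 × 0.943 = 3953
40–49: 3513 × 0.916 = 3218
50+: 4921 × 0.914 + 8680 × 0.513 = 4498 + 4453 = 8951
Net migration: 0–9 − 300 → 1113; 10–19 + 260 → 1673; 20–29 − 30 → 1840; 30–39 + 40 → 3993; 40–49 + 220 → 3438; 50+ + 300 → 9251
Population now: 0–9=1113, 10–19=1673, 20–29=1840, 30–39=3993, 40–49=3438, 50+=9251
Dependents (band 0–9 + band 50+) = 1113 + 9251 = 10364; working-age = 10944; ratio = 10364/10944 × 100 = 94.7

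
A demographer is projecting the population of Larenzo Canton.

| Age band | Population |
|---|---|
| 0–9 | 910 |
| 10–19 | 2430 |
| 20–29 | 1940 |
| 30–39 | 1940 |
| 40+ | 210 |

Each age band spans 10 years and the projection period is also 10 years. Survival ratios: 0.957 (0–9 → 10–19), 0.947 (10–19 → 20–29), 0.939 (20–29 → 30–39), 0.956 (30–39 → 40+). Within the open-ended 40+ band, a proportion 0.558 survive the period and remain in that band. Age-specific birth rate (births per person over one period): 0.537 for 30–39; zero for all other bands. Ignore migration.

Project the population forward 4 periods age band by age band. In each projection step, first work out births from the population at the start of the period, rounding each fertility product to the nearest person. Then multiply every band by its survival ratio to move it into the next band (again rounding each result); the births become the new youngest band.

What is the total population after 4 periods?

6077

(Bands numbered youngest = 1 to oldest = 5.)
After projecting period 1:
Births: 1940 × 0.537 = 1042
Band 2: 910 × 0.957 = 871
Band 3: 2430 × 0.947 = 2301
Band 4: 1940 × 0.939 = 1822
Band 5: 1940 × 0.956 + 210 × 0.558 = 1855 + 117 = 1972
→ [1042, 871, 2301, 1822, 1972]
After projecting period 2:
Births: 1822 × 0.537 = 978
Band 2: 1042 × 0.957 = 997
Band 3: 871 × 0.947 = 825
Band 4: 2301 × 0.939 = 2161
Band 5: 1822 × 0.956 + 1972 × 0.558 = 1742 + 1100 = 2842
→ [978, 997, 825, 2161, 2842]
After projecting period 3:
Births: 2161 × 0.537 = 1160
Band 2: 978 × 0.957 = 936
Band 3: 997 × 0.947 = 944
Band 4: 825 × 0.939 = 775
Band 5: 2161 × 0.956 + 2842 × 0.558 = 2066 + 1586 = 3652
→ [1160, 936, 944, 775, 3652]
After projecting period 4:
Births: 775 × 0.537 = 416
Band 2: 1160 × 0.957 = 1110
Band 3: 936 × 0.947 = 886
Band 4: 944 × 0.939 = 886
Band 5: 775 × 0.956 + 3652 × 0.558 = 741 + 2038 = 2779
→ [416, 1110, 886, 886, 2779]
Total after period 4: 416 + 1110 + 886 + 886 + 2779 = 6077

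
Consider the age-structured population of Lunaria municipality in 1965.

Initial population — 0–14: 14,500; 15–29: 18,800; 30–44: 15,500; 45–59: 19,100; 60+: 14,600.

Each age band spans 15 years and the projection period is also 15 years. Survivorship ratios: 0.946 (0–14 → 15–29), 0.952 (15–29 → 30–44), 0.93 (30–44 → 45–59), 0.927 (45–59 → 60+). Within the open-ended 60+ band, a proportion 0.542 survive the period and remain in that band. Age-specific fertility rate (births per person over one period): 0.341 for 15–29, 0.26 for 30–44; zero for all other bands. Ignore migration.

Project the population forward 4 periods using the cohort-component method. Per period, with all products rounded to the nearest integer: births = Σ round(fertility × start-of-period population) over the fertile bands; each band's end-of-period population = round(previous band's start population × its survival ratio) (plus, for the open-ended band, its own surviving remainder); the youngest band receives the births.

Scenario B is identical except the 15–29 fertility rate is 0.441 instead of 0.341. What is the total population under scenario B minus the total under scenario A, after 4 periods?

6382

[period 1]
Births: 18800 × 0.341 = 6411  |  15500 × 0.26 = 4030 — total 10441
15–29: 14500 × 0.946 = 13717
30–44: 18800 × 0.952 = 17898
45–59: 15500 × 0.93 = 14415
60+: 19100 × 0.927 + 14600 × 0.542 = 17706 + 7913 = 25619
Giving 10441 / 13717 / 17898 / 14415 / 25619.
[period 2]
Births: 13717 × 0.341 = 4677  |  17898 × 0.26 = 4653 — total 9330
15–29: 10441 × 0.946 = 9877
30–44: 13717 × 0.952 = 13059
45–59: 17898 × 0.93 = 16645
60+: 14415 × 0.927 + 25619 × 0.542 = 13363 + 13885 = 27248
Giving 9330 / 9877 / 13059 / 16645 / 27248.
[period 3]
Births: 9877 × 0.341 = 3368  |  13059 × 0.26 = 3395 — total 6763
15–29: 9330 × 0.946 = 8826
30–44: 9877 × 0.952 = 9403
45–59: 13059 × 0.93 = 12145
60+: 16645 × 0.927 + 27248 × 0.542 = 15430 + 14768 = 30198
Giving 6763 / 8826 / 9403 / 12145 / 30198.
[period 4]
Births: 8826 × 0.341 = 3010  |  9403 × 0.26 = 2445 — total 5455
15–29: 6763 × 0.946 = 6398
30–44: 8826 × 0.952 = 8402
45–59: 9403 × 0.93 = 8745
60+: 12145 × 0.927 + 30198 × 0.542 = 11258 + 16367 = 27625
Giving 5455 / 6398 / 8402 / 8745 / 27625.
Scenario A total after 4 periods: 56625
Scenario B projection —
[period 1]
Births: 18800 × 0.441 = 8291  |  15500 × 0.26 = 4030 — total 12321
15–29: 14500 × 0.946 = 13717
30–44: 18800 × 0.952 = 17898
45–59: 15500 × 0.93 = 14415
60+: 19100 × 0.927 + 14600 × 0.542 = 17706 + 7913 = 25619
Giving 12321 / 13717 / 17898 / 14415 / 25619.
[period 2]
Births: 13717 × 0.441 = 6049  |  17898 × 0.26 = 4653 — total 10702
15–29: 12321 × 0.946 = 11656
30–44: 13717 × 0.952 = 13059
45–59: 17898 × 0.93 = 16645
60+: 14415 × 0.927 + 25619 × 0.542 = 13363 + 13885 = 27248
Giving 10702 / 11656 / 13059 / 16645 / 27248.
[period 3]
Births: 11656 × 0.441 = 5140  |  13059 × 0.26 = 3395 — total 8535
15–29: 10702 × 0.946 = 10124
30–44: 11656 × 0.952 = 11097
45–59: 13059 × 0.93 = 12145
60+: 16645 × 0.927 + 27248 × 0.542 = 15430 + 14768 = 30198
Giving 8535 / 10124 / 11097 / 12145 / 30198.
[period 4]
Births: 10124 × 0.441 = 4465  |  11097 × 0.26 = 2885 — total 7350
15–29: 8535 × 0.946 = 8074
30–44: 10124 × 0.952 = 9638
45–59: 11097 × 0.93 = 10320
60+: 12145 × 0.927 + 30198 × 0.542 = 11258 + 16367 = 27625
Giving 7350 / 8074 / 9638 / 10320 / 27625.
Scenario B total after 4 periods: 63007
Difference B − A = 63007 − 56625 = 6382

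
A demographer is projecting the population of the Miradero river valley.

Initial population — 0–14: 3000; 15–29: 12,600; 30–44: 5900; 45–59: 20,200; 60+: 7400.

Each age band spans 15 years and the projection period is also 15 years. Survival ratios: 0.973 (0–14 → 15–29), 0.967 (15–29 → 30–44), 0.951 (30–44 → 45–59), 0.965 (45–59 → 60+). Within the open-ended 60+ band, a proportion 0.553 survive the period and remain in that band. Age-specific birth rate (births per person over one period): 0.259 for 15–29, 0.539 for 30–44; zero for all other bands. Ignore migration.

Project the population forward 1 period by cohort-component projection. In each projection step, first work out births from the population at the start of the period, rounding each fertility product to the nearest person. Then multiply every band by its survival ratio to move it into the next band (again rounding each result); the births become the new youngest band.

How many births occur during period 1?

6443

— Period 1 —
Births: 12600 × 0.259 = 3263 ; 5900 × 0.539 = 3180 — total 6443
15–29: 3000 × 0.973 = 2919
30–44: 12600 × 0.967 = 12184
45–59: 5900 × 0.951 = 5611
60+: 20200 × 0.965 + 7400 × 0.553 = 19493 + 4092 = 23585
Giving 6443 / 2919 / 12184 / 5611 / 23585.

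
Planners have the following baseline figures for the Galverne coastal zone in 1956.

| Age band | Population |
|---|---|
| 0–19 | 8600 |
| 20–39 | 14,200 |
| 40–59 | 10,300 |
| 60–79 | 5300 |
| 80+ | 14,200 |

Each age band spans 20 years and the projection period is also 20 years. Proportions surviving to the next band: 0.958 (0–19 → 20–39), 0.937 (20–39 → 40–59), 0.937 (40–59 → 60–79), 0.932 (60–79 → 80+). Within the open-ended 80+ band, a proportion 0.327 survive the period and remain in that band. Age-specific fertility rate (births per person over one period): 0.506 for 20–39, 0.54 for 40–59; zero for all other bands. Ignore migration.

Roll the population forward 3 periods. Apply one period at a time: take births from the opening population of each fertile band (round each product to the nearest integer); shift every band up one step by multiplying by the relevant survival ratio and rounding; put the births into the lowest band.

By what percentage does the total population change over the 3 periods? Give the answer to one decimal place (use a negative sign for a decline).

5.5

Call the bands 1 to 5, youngest first.
After projecting period 1:
Births: 14200 × 0.506 = 7185, 10300 × 0.54 = 5562 — total 12747
Band 2: 8600 × 0.958 = 8239
Band 3: 14200 × 0.937 = 13305
Band 4: 10300 × 0.937 = 9651
Band 5: 5300 × 0.932 + 14200 × 0.327 = 4940 + 4643 = 9583
→ [12747, 8239, 13305, 9651, 9583]
After projecting period 2:
Births: 8239 × 0.506 = 4169, 13305 × 0.54 = 7185 — total 11354
Band 2: 12747 × 0.958 = 12212
Band 3: 8239 × 0.937 = 7720
Band 4: 13305 × 0.937 = 12467
Band 5: 9651 × 0.932 + 9583 × 0.327 = 8995 + 3134 = 12129
→ [11354, 12212, 7720, 12467, 12129]
After projecting period 3:
Births: 12212 × 0.506 = 6179, 7720 × 0.54 = 4169 — total 10348
Band 2: 11354 × 0.958 = 10877
Band 3: 12212 × 0.937 = 11443
Band 4: 7720 × 0.937 = 7234
Band 5: 12467 × 0.932 + 12129 × 0.327 = 11619 + 3966 = 15585
→ [10348, 10877, 11443, 7234, 15585]
Total: 52600 → 55487; change = 2887; percentage change = 5.5%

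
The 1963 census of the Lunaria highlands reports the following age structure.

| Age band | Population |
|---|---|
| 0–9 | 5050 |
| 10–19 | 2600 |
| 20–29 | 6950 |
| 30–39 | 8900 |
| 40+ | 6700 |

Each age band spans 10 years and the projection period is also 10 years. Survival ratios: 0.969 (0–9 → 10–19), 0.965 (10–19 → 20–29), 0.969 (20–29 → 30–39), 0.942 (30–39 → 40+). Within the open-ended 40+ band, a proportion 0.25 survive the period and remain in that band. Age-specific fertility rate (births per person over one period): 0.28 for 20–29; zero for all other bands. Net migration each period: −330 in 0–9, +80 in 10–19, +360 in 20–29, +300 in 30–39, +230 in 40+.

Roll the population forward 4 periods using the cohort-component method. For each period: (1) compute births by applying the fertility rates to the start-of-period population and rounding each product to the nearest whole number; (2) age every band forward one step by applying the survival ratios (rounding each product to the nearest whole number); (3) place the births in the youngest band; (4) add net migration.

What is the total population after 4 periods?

11036

Period 1.
Births: 6950 × 0.28 = 1946
10–19: 5050 × 0.969 = 4893
20–29: 2600 × 0.965 = 2509
30–39: 6950 × 0.969 = 6735
40+: 8900 × 0.942 + 6700 × 0.25 = 8384 + 1675 = 10059
Net migration: 0–9 − 330 → 1616; 10–19 + 80 → 4973; 20–29 + 360 → 2869; 30–39 + 300 → 7035; 40+ + 230 → 10289
Giving 1616 / 4973 / 2869 / 7035 / 10289.
Period 2.
Births: 2869 × 0.28 = 803
10–19: 1616 × 0.969 = 1566
20–29: 4973 × 0.965 = 4799
30–39: 2869 × 0.969 = 2780
40+: 7035 × 0.942 + 10289 × 0.25 = 6627 + 2572 = 9199
Net migration: 0–9 − 330 → 473; 10–19 + 80 → 1646; 20–29 + 360 → 5159; 30–39 + 300 → 3080; 40+ + 230 → 9429
Giving 473 / 1646 / 5159 / 3080 / 9429.
Period 3.
Births: 5159 × 0.28 = 1445
10–19: 473 × 0.969 = 458
20–29: 1646 × 0.965 = 1588
30–39: 5159 × 0.969 = 4999
40+: 3080 × 0.942 + 9429 × 0.25 = 2901 + 2357 = 5258
Net migration: 0–9 − 330 → 1115; 10–19 + 80 → 538; 20–29 + 360 → 1948; 30–39 + 300 → 5299; 40+ + 230 → 5488
Giving 1115 / 538 / 1948 / 5299 / 5488.
Period 4.
Births: 1948 × 0.28 = 545
10–19: 1115 × 0.969 = 1080
20–29: 538 × 0.965 = 519
30–39: 1948 × 0.969 = 1888
40+: 5299 × 0.942 + 5488 × 0.25 = 4992 + 1372 = 6364
Net migration: 0–9 − 330 → 215; 10–19 + 80 → 1160; 20–29 + 360 → 879; 30–39 + 300 → 2188; 40+ + 230 → 6594
Giving 215 / 1160 / 879 / 2188 / 6594.
Total after period 4: 215 + 1160 + 879 + 2188 + 6594 = 11036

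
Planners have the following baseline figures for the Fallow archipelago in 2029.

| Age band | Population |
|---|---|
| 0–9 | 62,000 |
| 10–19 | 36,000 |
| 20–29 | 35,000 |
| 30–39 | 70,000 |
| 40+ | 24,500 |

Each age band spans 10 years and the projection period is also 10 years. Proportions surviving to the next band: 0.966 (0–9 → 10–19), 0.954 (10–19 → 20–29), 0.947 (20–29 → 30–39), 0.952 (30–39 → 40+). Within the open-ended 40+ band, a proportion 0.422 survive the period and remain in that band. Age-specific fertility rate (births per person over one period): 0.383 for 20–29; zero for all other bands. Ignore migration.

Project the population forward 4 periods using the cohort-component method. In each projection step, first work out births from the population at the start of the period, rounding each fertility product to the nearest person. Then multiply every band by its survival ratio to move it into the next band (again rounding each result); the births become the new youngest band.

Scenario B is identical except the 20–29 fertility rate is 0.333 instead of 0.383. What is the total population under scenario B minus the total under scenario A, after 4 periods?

[period 1]
Births: 35000 × 0.383 = 13405
10–19: 62000 × 0.966 = 59892
20–29: 36000 × 0.954 = 34344
30–39: 35000 × 0.947 = 33145
40+: 70000 × 0.952 + 24500 × 0.422 = 66640 + 10339 = 76979
Population now: 0–9=13405, 10–19=59892, 20–29=34344, 30–39=33145, 40+=76979
[period 2]
Births: 34344 × 0.383 = 13154
10–19: 13405 × 0.966 = 12949
20–29: 59892 × 0.954 = 57137
30–39: 34344 × 0.947 = 32524
40+: 33145 × 0.952 + 76979 × 0.422 = 31554 + 32485 = 64039
Population now: 0–9=13154, 10–19=12949, 20–29=57137, 30–39=32524, 40+=64039
[period 3]
Births: 57137 × 0.383 = 21883
10–19: 13154 × 0.966 = 12707
20–29: 12949 × 0.954 = 12353
30–39: 57137 × 0.947 = 54109
40+: 32524 × 0.952 + 64039 × 0.422 = 30963 + 27024 = 57987
Population now: 0–9=21883, 10–19=12707, 20–29=12353, 30–39=54109, 40+=57987
[period 4]
Births: 12353 × 0.383 = 4731
10–19: 21883 × 0.966 = 21139
20–29: 12707 × 0.954 = 12122
30–39: 12353 × 0.947 = 11698
40+: 54109 × 0.952 + 57987 × 0.422 = 51512 + 24471 = 75983
Population now: 0–9=4731, 10–19=21139, 20–29=12122, 30–39=11698, 40+=75983
Scenario A total after 4 periods: 125673
Scenario B projection —
[period 1]
Births: 35000 × 0.333 = 11655
10–19: 62000 × 0.966 = 59892
20–29: 36000 × 0.954 = 34344
30–39: 35000 × 0.947 = 33145
40+: 70000 × 0.952 + 24500 × 0.422 = 66640 + 10339 = 76979
Population now: 0–9=11655, 10–19=59892, 20–29=34344, 30–39=33145, 40+=76979
[period 2]
Births: 34344 × 0.333 = 11437
10–19: 11655 × 0.966 = 11259
20–29: 59892 × 0.954 = 57137
30–39: 34344 × 0.947 = 32524
40+: 33145 × 0.952 + 76979 × 0.422 = 31554 + 32485 = 64039
Population now: 0–9=11437, 10–19=11259, 20–29=57137, 30–39=32524, 40+=64039
[period 3]
Births: 57137 × 0.333 = 19027
10–19: 11437 × 0.966 = 11048
20–29: 11259 × 0.954 = 10741
30–39: 57137 × 0.947 = 54109
40+: 32524 × 0.952 + 64039 × 0.422 = 30963 + 27024 = 57987
Population now: 0–9=19027, 10–19=11048, 20–29=10741, 30–39=54109, 40+=57987
[period 4]
Births: 10741 × 0.333 = 3577
10–19: 19027 × 0.966 = 18380
20–29: 11048 × 0.954 = 10540
30–39: 10741 × 0.947 = 10172
40+: 54109 × 0.952 + 57987 × 0.422 = 51512 + 24471 = 75983
Population now: 0–9=3577, 10–19=18380, 20–29=10540, 30–39=10172, 40+=75983
Scenario B total after 4 periods: 118652
Difference B − A = 118652 − 125673 = -7021

-7021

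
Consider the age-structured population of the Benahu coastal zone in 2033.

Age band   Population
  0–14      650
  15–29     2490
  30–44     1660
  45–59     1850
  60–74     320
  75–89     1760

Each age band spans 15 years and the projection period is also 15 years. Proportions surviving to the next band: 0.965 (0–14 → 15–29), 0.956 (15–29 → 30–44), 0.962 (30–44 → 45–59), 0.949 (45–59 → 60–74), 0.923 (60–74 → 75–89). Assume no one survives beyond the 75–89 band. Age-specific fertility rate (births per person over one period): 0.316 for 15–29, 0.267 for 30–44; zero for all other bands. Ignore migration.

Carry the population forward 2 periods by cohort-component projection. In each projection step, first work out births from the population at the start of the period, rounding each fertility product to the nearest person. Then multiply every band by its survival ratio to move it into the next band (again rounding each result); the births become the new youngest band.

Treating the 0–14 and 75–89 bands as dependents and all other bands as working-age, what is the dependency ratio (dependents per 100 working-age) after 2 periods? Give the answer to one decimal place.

43.9

Call the groups 1 to 6, youngest first.
After projecting period 1:
Births: 2490 * 0.316 = 787  |  1660 * 0.267 = 443 — total 1230
Group 2: 650 * 0.965 = 627
Group 3: 2490 * 0.956 = 2380
Group 4: 1660 * 0.962 = 1597
Group 5: 1850 * 0.949 = 1756
Group 6: 320 * 0.923 = 295
→ [1230, 627, 2380, 1597, 1756, 295]
After projecting period 2:
Births: 627 * 0.316 = 198  |  2380 * 0.267 = 635 — total 833
Group 2: 1230 * 0.965 = 1187
Group 3: 627 * 0.956 = 599
Group 4: 2380 * 0.962 = 2290
Group 5: 1597 * 0.949 = 1516
Group 6: 1756 * 0.923 = 1621
→ [833, 1187, 599, 2290, 1516, 1621]
Dependents (band 0–14 + band 75–89) = 833 + 1621 = 2454; working-age = 5592; ratio = 2454/5592 × 100 = 43.9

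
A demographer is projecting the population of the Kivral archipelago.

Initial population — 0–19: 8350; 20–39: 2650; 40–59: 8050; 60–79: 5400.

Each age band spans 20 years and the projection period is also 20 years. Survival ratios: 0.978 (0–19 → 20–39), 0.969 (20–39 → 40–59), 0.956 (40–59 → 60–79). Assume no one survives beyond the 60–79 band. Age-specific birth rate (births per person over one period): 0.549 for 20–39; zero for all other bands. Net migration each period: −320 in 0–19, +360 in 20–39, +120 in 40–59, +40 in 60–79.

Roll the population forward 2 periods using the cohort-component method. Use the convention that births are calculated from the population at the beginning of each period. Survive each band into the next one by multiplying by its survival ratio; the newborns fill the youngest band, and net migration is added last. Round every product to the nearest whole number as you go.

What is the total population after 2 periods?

16823

Period 1.
Births: 2650 * 0.549 = 1455
20–39: 8350 * 0.978 = 8166
40–59: 2650 * 0.969 = 2568
60–79: 8050 * 0.956 = 7696
Net migration: 0–19 − 320 → 1135; 20–39 + 360 → 8526; 40–59 + 120 → 2688; 60–79 + 40 → 7736
Giving 1135 / 8526 / 2688 / 7736.
Period 2.
Births: 8526 * 0.549 = 4681
20–39: 1135 * 0.978 = 1110
40–59: 8526 * 0.969 = 8262
60–79: 2688 * 0.956 = 2570
Net migration: 0–19 − 320 → 4361; 20–39 + 360 → 1470; 40–59 + 120 → 8382; 60–79 + 40 → 2610
Giving 4361 / 1470 / 8382 / 2610.
Total after period 2: 4361 + 1470 + 8382 + 2610 = 16823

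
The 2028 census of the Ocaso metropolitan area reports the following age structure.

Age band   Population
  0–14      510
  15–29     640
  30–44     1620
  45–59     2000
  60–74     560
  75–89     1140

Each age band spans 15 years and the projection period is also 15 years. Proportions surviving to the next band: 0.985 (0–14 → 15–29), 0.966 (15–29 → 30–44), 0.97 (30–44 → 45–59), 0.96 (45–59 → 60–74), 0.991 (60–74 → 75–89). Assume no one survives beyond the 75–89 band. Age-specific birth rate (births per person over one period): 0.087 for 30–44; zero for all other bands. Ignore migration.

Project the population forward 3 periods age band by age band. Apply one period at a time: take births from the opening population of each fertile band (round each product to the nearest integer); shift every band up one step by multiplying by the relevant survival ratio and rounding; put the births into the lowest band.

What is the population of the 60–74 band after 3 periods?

575

— Period 1 —
Births: 1620 * 0.087 = 141
15–29: 510 * 0.985 = 502
30–44: 640 * 0.966 = 618
45–59: 1620 * 0.97 = 1571
60–74: 2000 * 0.96 = 1920
75–89: 560 * 0.991 = 555
End of period: [141, 502, 618, 1571, 1920, 555]
— Period 2 —
Births: 618 * 0.087 = 54
15–29: 141 * 0.985 = 139
30–44: 502 * 0.966 = 485
45–59: 618 * 0.97 = 599
60–74: 1571 * 0.96 = 1508
75–89: 1920 * 0.991 = 1903
End of period: [54, 139, 485, 599, 1508, 1903]
— Period 3 —
Births: 485 * 0.087 = 42
15–29: 54 * 0.985 = 53
30–44: 139 * 0.966 = 134
45–59: 485 * 0.97 = 470
60–74: 599 * 0.96 = 575
75–89: 1508 * 0.991 = 1494
End of period: [42, 53, 134, 470, 575, 1494]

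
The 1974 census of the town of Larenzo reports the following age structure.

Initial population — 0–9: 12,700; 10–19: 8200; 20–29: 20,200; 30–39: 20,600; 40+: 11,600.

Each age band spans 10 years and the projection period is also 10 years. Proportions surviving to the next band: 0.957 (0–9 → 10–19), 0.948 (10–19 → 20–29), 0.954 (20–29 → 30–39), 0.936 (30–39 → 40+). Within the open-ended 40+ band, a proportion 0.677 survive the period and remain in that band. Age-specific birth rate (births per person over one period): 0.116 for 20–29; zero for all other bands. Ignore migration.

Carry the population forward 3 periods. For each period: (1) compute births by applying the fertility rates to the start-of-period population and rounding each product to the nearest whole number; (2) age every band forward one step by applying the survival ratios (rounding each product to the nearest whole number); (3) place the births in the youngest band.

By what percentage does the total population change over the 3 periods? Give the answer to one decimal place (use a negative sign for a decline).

Call the groups 1 to 5, youngest first.
After projecting period 1:
Births: 20200 * 0.116 = 2343
Group 2: 12700 * 0.957 = 12154
Group 3: 8200 * 0.948 = 7774
Group 4: 20200 * 0.954 = 19271
Group 5: 20600 * 0.936 + 11600 * 0.677 = 19282 + 7853 = 27135
→ [2343, 12154, 7774, 19271, 27135]
After projecting period 2:
Births: 7774 * 0.116 = 902
Group 2: 2343 * 0.957 = 2242
Group 3: 12154 * 0.948 = 11522
Group 4: 7774 * 0.954 = 7416
Group 5: 19271 * 0.936 + 27135 * 0.677 = 18038 + 18370 = 36408
→ [902, 2242, 11522, 7416, 36408]
After projecting period 3:
Births: 11522 * 0.116 = 1337
Group 2: 902 * 0.957 = 863
Group 3: 2242 * 0.948 = 2125
Group 4: 11522 * 0.954 = 10992
Group 5: 7416 * 0.936 + 36408 * 0.677 = 6941 + 24648 = 31589
→ [1337, 863, 2125, 10992, 31589]
Total: 73300 → 46906; change = -26394; percentage change = -36.0%

-36.0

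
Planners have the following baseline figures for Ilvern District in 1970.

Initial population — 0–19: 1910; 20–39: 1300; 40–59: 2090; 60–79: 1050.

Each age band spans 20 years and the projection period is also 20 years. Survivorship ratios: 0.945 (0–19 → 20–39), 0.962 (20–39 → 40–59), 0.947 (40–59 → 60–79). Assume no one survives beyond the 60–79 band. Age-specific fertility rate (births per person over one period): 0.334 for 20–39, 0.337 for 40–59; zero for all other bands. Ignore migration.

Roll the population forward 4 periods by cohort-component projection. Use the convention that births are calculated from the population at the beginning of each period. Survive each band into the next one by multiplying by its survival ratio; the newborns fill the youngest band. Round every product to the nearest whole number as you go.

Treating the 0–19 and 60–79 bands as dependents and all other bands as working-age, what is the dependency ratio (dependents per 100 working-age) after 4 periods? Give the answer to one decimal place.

Numbering the groups 1..4 from youngest to oldest:
After projecting period 1:
Births: 1300 * 0.334 = 434  |  2090 * 0.337 = 704 → 1138
Group 2: 1910 * 0.945 = 1805
Group 3: 1300 * 0.962 = 1251
Group 4: 2090 * 0.947 = 1979
End of period: [1138, 1805, 1251, 1979]
After projecting period 2:
Births: 1805 * 0.334 = 603  |  1251 * 0.337 = 422 → 1025
Group 2: 1138 * 0.945 = 1075
Group 3: 1805 * 0.962 = 1736
Group 4: 1251 * 0.947 = 1185
End of period: [1025, 1075, 1736, 1185]
After projecting period 3:
Births: 1075 * 0.334 = 359  |  1736 * 0.337 = 585 → 944
Group 2: 1025 * 0.945 = 969
Group 3: 1075 * 0.962 = 1034
Group 4: 1736 * 0.947 = 1644
End of period: [944, 969, 1034, 1644]
After projecting period 4:
Births: 969 * 0.334 = 324  |  1034 * 0.337 = 348 → 672
Group 2: 944 * 0.945 = 892
Group 3: 969 * 0.962 = 932
Group 4: 1034 * 0.947 = 979
End of period: [672, 892, 932, 979]
Dependents (band 0–19 + band 60–79) = 672 + 979 = 1651; working-age = 1824; ratio = 1651/1824 × 100 = 90.5

90.5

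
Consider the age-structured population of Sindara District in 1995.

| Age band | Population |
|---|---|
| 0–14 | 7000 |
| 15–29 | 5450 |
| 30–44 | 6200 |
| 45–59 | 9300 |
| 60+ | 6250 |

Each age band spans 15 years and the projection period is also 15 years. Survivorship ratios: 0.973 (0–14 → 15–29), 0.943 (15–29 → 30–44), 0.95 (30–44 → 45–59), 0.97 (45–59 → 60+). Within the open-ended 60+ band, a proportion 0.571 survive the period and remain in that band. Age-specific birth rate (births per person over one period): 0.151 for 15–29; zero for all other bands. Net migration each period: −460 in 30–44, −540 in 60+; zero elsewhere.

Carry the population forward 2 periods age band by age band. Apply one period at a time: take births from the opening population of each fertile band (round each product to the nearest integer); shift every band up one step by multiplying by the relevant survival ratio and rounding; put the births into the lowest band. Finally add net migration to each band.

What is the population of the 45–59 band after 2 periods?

4445

Let group 1 be 0–14 through group 5 = 60+.
— Period 1 —
Births: 5450 × 0.151 = 823
Group 2: 7000 × 0.973 = 6811
Group 3: 5450 × 0.943 = 5139
Group 4: 6200 × 0.95 = 5890
Group 5: 9300 × 0.97 + 6250 × 0.571 = 9021 + 3569 = 12590
Net migration: Group 3 − 460 → 4679; Group 5 − 540 → 12050
End of period: [823, 6811, 4679, 5890, 12050]
— Period 2 —
Births: 6811 × 0.151 = 1028
Group 2: 823 × 0.973 = 801
Group 3: 6811 × 0.943 = 6423
Group 4: 4679 × 0.95 = 4445
Group 5: 5890 × 0.97 + 12050 × 0.571 = 5713 + 6881 = 12594
Net migration: Group 3 − 460 → 5963; Group 5 − 540 → 12054
End of period: [1028, 801, 5963, 4445, 12054]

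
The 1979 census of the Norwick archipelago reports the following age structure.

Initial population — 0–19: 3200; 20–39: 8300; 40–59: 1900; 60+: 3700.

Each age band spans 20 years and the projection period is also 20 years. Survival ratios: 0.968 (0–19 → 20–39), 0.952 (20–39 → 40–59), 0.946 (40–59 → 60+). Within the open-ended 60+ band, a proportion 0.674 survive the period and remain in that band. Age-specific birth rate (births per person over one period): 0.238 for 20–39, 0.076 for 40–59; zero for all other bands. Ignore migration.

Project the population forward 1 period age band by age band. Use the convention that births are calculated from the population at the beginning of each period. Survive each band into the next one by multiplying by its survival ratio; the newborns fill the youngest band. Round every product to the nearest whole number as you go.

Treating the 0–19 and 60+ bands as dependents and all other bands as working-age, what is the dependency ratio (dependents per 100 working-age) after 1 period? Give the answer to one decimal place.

58.3

Period 1.
Births: 8300 × 0.238 = 1975, 1900 × 0.076 = 144 — total 2119
20–39: 3200 × 0.968 = 3098
40–59: 8300 × 0.952 = 7902
60+: 1900 × 0.946 + 3700 × 0.674 = 1797 + 2494 = 4291
Giving 2119 / 3098 / 7902 / 4291.
Dependents (band 0–19 + band 60+) = 2119 + 4291 = 6410; working-age = 11000; ratio = 6410/11000 × 100 = 58.3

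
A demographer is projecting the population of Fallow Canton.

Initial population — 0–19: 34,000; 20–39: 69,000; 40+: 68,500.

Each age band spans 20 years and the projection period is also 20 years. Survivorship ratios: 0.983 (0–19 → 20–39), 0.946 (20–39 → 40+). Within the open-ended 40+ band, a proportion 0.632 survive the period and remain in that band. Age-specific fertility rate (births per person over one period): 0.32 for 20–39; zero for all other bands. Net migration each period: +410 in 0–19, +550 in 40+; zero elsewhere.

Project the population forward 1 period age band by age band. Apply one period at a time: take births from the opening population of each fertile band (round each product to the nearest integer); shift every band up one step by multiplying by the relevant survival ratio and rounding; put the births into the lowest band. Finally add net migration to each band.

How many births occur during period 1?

After projecting period 1:
Births: 69000 × 0.32 = 22080
20–39: 34000 × 0.983 = 33422
40+: 69000 × 0.946 + 68500 × 0.632 = 65274 + 43292 = 108566
Net migration: 0–19 + 410 → 22490; 40+ + 550 → 109116
Population now: 0–19=22490, 20–39=33422, 40+=109116

22080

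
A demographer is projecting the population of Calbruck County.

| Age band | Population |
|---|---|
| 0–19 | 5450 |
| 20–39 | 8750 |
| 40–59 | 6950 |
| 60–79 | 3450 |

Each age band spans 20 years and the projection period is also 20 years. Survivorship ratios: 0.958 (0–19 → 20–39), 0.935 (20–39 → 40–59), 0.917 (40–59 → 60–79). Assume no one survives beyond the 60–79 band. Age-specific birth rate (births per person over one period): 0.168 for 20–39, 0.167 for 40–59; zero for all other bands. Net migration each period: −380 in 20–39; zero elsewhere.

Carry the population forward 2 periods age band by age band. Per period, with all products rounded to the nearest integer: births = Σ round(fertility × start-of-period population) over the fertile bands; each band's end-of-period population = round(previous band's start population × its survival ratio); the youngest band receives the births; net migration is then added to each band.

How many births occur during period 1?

2631

Call the bands 1 to 4, youngest first.
Period 1:
Births: 8750 × 0.168 = 1470, 6950 × 0.167 = 1161 → 2631
Band 2: 5450 × 0.958 = 5221
Band 3: 8750 × 0.935 = 8181
Band 4: 6950 × 0.917 = 6373
Net migration: Band 2 − 380 → 4841
Population now: 0–19=2631, 20–39=4841, 40–59=8181, 60–79=6373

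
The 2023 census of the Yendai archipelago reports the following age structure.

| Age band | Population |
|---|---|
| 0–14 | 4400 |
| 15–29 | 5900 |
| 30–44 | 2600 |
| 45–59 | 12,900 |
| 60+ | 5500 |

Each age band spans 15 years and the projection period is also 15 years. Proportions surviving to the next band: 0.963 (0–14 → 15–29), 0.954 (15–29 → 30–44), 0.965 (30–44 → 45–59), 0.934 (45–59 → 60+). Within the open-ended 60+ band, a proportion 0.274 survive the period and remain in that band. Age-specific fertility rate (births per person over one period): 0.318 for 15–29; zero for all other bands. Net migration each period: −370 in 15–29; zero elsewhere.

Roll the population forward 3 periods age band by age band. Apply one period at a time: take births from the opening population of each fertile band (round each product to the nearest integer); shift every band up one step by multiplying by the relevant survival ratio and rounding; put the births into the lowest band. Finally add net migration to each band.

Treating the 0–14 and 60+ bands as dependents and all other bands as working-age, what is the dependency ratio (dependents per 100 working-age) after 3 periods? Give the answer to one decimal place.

125.2

After projecting period 1:
Births: 5900 × 0.318 = 1876
15–29: 4400 × 0.963 = 4237
30–44: 5900 × 0.954 = 5629
45–59: 2600 × 0.965 = 2509
60+: 12900 × 0.934 + 5500 × 0.274 = 12049 + 1507 = 13556
Net migration: 15–29 − 370 → 3867
Population now: 0–14=1876, 15–29=3867, 30–44=5629, 45–59=2509, 60+=13556
After projecting period 2:
Births: 3867 × 0.318 = 1230
15–29: 1876 × 0.963 = 1807
30–44: 3867 × 0.954 = 3689
45–59: 5629 × 0.965 = 5432
60+: 2509 × 0.934 + 13556 × 0.274 = 2343 + 3714 = 6057
Net migration: 15–29 − 370 → 1437
Population now: 0–14=1230, 15–29=1437, 30–44=3689, 45–59=5432, 60+=6057
After projecting period 3:
Births: 1437 × 0.318 = 457
15–29: 1230 × 0.963 = 1184
30–44: 1437 × 0.954 = 1371
45–59: 3689 × 0.965 = 3560
60+: 5432 × 0.934 + 6057 × 0.274 = 5073 + 1660 = 6733
Net migration: 15–29 − 370 → 814
Population now: 0–14=457, 15–29=814, 30–44=1371, 45–59=3560, 60+=6733
Dependents (band 0–14 + band 60+) = 457 + 6733 = 7190; working-age = 5745; ratio = 7190/5745 × 100 = 125.2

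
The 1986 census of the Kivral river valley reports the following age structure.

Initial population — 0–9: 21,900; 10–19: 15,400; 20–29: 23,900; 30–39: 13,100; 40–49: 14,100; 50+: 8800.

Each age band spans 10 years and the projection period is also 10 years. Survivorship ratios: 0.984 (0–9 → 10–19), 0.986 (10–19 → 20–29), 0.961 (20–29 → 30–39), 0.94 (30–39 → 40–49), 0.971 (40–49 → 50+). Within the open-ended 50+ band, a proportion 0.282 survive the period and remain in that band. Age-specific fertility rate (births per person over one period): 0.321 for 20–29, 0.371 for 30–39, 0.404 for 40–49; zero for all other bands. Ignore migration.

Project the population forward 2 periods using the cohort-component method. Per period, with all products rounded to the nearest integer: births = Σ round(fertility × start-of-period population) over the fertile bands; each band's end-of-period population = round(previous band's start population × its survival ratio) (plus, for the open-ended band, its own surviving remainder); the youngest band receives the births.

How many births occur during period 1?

Call the groups 1 to 6, youngest first.
After projecting period 1:
Births: 23900 × 0.321 = 7672 ; 13100 × 0.371 = 4860 ; 14100 × 0.404 = 5696 → total 18228
Group 2: 21900 × 0.984 = 21550
Group 3: 15400 × 0.986 = 15184
Group 4: 23900 × 0.961 = 22968
Group 5: 13100 × 0.94 = 12314
Group 6: 14100 × 0.971 + 8800 × 0.282 = 13691 + 2482 = 16173
Population now: 0–9=18228, 10–19=21550, 20–29=15184, 30–39=22968, 40–49=12314, 50+=16173

18228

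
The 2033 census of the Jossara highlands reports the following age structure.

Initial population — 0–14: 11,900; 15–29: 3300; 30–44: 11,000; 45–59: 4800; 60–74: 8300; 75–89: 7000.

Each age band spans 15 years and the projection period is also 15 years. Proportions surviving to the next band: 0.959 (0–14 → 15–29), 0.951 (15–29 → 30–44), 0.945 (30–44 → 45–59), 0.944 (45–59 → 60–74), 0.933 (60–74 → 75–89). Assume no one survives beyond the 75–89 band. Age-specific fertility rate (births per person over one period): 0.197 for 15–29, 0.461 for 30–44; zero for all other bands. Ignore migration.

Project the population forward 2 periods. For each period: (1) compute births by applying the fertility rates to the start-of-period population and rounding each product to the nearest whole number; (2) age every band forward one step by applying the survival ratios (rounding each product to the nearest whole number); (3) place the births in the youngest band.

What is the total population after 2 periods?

37039

Call the groups 1 to 6, youngest first.
After projecting period 1:
Births: 3300 * 0.197 = 650  |  11000 * 0.461 = 5071 — total 5721
Group 2: 11900 * 0.959 = 11412
Group 3: 3300 * 0.951 = 3138
Group 4: 11000 * 0.945 = 10395
Group 5: 4800 * 0.944 = 4531
Group 6: 8300 * 0.933 = 7744
Population now: 0–14=5721, 15–29=11412, 30–44=3138, 45–59=10395, 60–74=4531, 75–89=7744
After projecting period 2:
Births: 11412 * 0.197 = 2248  |  3138 * 0.461 = 1447 — total 3695
Group 2: 5721 * 0.959 = 5486
Group 3: 11412 * 0.951 = 10853
Group 4: 3138 * 0.945 = 2965
Group 5: 10395 * 0.944 = 9813
Group 6: 4531 * 0.933 = 4227
Population now: 0–14=3695, 15–29=5486, 30–44=10853, 45–59=2965, 60–74=9813, 75–89=4227
Total after period 2: 3695 + 5486 + 10853 + 2965 + 9813 + 4227 = 37039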